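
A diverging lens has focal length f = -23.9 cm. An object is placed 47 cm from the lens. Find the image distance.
1/di = 1/f − 1/do → di = -15.84 cm (virtual image)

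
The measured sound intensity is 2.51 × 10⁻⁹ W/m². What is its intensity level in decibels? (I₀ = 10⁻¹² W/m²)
β = 10·log₁₀(I/I₀) = 34 dB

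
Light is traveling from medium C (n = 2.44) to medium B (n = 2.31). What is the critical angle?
θc = arcsin(n₂/n₁) = 71.21°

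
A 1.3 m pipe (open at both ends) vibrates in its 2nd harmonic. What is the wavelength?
λₙ = 2L/n = 1.3 m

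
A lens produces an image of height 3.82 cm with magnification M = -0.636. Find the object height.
ho = |hi|/|M| = 6.006 cm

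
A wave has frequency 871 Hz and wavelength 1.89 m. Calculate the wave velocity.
v = fλ = 1646 m/s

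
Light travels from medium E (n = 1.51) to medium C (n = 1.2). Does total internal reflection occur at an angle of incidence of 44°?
θc = arcsin(n₂/n₁) = 52.63°; 44° < θc, so no — the ray refracts.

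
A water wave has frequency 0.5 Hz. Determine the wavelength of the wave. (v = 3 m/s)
λ = v/f = 6 m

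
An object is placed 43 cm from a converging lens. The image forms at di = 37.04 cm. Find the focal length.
1/f = 1/do + 1/di → f = 19.9 cm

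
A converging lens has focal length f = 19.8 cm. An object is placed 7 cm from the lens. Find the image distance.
1/di = 1/f − 1/do → di = -10.83 cm (virtual image)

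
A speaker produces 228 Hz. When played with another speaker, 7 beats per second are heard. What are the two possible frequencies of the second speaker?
f₂ = 228 ± 7 Hz → 235 Hz or 221 Hz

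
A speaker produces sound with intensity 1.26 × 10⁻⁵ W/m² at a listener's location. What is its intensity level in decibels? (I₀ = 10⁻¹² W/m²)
β = 10·log₁₀(I/I₀) = 71 dB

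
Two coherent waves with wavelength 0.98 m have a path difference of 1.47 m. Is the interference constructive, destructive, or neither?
destructive — path difference = 1.5λ, an odd multiple of λ/2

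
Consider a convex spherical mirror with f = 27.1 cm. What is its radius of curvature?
R = 2|f| = 54.2 cm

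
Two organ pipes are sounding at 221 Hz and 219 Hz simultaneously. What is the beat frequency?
2 Hz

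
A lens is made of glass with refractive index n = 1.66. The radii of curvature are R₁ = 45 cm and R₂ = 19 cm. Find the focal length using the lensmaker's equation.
1/f = (n − 1)(1/R₁ − 1/R₂) → f = -49.83 cm (diverging lens)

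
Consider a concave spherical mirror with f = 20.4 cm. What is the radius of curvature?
R = 2|f| = 40.8 cm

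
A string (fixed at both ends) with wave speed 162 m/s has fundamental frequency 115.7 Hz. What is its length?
L = v/(2f₁) = 0.7001 m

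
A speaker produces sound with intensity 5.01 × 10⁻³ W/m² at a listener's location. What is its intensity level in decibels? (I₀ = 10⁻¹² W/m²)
β = 10·log₁₀(I/I₀) = 97 dB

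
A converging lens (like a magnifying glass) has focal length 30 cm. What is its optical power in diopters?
P = 1/f = 3.333 D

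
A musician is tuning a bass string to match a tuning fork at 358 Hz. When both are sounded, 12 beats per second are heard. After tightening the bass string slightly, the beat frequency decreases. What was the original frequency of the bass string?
346 Hz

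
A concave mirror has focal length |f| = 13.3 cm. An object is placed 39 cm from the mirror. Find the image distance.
f = +13.3 cm (concave); 1/di = 1/f − 1/do → di = 20.18 cm (real image, in front of mirror)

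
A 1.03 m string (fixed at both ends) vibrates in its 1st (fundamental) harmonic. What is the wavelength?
λₙ = 2L/n = 2.06 m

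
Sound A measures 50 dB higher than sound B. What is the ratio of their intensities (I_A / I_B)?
I_A/I_B = 10^(Δβ/10) = 100000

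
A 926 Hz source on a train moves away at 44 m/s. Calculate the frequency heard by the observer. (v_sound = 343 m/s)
f_obs = f·v/(v + v_s) = 820.7 Hz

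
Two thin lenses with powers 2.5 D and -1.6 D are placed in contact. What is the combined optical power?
P_total = P₁ + P₂ = 0.9 D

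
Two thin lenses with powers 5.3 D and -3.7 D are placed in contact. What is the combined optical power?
P_total = P₁ + P₂ = 1.6 D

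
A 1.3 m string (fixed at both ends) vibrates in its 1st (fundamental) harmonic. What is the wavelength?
λₙ = 2L/n = 2.6 m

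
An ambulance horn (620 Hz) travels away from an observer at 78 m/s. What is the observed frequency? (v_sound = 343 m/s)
f_obs = f·v/(v + v_s) = 505.1 Hz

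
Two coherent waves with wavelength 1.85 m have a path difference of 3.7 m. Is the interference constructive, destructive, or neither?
constructive — path difference = 2λ, a whole number of wavelengths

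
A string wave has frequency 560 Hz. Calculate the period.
T = 1/f = 0.001786 s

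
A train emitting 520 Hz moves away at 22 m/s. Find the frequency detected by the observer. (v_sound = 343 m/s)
f_obs = f·v/(v + v_s) = 488.7 Hz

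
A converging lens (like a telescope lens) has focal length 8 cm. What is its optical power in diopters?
P = 1/f = 12.5 D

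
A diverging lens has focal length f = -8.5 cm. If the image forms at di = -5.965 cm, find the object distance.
1/do = 1/f − 1/di → do = 20 cm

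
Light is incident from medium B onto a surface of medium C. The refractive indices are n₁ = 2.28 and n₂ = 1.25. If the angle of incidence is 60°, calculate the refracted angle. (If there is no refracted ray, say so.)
sin θ₂ = (n₁/n₂)·sin θ₁ = 1.58 > 1, so there is no refracted ray — the light undergoes total internal reflection.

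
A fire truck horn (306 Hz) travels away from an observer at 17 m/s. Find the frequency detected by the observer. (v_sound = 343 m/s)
f_obs = f·v/(v + v_s) = 291.6 Hz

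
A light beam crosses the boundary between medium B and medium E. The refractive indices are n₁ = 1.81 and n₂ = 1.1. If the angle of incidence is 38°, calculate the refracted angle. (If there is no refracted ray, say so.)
sin θ₂ = (n₁/n₂)·sin θ₁ = 1.013 > 1, so there is no refracted ray — the light undergoes total internal reflection.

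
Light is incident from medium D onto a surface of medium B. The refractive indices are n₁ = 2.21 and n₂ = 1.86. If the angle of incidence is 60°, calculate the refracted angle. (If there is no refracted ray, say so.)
sin θ₂ = (n₁/n₂)·sin θ₁ = 1.029 > 1, so there is no refracted ray — the light undergoes total internal reflection.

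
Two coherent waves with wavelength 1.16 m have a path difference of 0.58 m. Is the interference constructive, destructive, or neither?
destructive — path difference = 0.5λ, an odd multiple of λ/2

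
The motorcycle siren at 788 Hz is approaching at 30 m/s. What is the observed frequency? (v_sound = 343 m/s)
f_obs = f·v/(v − v_s) = 863.5 Hz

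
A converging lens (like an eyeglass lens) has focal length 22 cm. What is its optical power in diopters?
P = 1/f = 4.545 D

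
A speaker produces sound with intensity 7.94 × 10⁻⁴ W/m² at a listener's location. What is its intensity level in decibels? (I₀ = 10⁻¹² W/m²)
β = 10·log₁₀(I/I₀) = 89 dB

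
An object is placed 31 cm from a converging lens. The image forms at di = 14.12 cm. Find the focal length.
1/f = 1/do + 1/di → f = 9.701 cm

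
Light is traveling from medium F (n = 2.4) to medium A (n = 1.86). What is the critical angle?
θc = arcsin(n₂/n₁) = 50.81°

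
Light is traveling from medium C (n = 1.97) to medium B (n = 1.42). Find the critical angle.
θc = arcsin(n₂/n₁) = 46.12°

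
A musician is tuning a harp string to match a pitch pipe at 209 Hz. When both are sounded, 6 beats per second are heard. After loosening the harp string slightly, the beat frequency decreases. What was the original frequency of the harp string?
215 Hz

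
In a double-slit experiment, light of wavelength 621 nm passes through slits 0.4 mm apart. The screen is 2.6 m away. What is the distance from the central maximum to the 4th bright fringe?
y = mλL/d = 16.15 mm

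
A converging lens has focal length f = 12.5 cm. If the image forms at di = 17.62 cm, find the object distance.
1/do = 1/f − 1/di → do = 43.02 cm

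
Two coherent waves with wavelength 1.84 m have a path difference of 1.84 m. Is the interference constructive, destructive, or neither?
constructive — path difference = 1λ, a whole number of wavelengths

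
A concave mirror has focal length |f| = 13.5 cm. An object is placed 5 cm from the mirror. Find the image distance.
f = +13.5 cm (concave); 1/di = 1/f − 1/do → di = -7.941 cm (virtual image, behind mirror)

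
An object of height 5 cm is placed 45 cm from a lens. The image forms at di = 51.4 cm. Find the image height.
hi = (-di/do) × ho = -5.711 cm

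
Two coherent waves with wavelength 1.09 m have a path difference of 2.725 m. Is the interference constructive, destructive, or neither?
destructive — path difference = 2.5λ, an odd multiple of λ/2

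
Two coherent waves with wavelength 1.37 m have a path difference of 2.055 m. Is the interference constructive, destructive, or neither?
destructive — path difference = 1.5λ, an odd multiple of λ/2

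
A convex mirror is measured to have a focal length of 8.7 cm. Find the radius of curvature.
R = 2|f| = 17.4 cm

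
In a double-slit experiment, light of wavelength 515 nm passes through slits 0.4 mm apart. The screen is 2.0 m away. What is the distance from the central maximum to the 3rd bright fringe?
y = mλL/d = 7.725 mm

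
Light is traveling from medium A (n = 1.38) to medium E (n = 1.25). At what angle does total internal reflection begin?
θc = arcsin(n₂/n₁) = 64.93°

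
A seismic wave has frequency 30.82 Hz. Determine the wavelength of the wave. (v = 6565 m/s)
λ = v/f = 213 m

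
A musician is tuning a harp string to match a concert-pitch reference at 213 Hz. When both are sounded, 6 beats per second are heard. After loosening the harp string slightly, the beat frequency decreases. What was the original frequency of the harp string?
219 Hz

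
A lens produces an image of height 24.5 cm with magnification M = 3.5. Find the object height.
ho = |hi|/|M| = 7 cm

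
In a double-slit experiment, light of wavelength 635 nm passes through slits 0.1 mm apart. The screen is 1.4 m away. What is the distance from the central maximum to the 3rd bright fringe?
y = mλL/d = 26.67 mm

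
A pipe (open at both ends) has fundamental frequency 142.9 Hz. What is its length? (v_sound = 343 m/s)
L = v/(2f₁) = 1.2 m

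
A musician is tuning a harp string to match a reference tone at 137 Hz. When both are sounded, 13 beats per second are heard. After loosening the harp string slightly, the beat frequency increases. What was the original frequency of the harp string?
124 Hz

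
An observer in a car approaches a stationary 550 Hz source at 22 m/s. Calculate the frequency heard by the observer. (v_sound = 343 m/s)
f_obs = f·(v + v_o)/v = 585.3 Hz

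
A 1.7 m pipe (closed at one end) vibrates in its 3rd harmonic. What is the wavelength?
λₙ = 4L/n = 2.267 m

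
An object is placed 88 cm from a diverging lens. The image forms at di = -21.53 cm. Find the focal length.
1/f = 1/do + 1/di → f = -28.5 cm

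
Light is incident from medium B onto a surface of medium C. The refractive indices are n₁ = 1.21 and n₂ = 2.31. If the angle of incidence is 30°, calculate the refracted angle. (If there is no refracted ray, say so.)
sin θ₂ = (n₁/n₂)·sin θ₁ = 0.2619 → θ₂ = 15.18°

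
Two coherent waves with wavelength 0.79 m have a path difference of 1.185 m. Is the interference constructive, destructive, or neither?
destructive — path difference = 1.5λ, an odd multiple of λ/2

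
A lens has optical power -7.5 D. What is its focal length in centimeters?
f = 1/P = -13.33 cm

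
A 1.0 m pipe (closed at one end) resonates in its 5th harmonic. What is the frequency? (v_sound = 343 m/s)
fₙ = nv/(4L) = 428.8 Hz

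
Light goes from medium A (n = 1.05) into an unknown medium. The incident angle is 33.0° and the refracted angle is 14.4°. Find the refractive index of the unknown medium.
n₂ = n₁·sin θ₁ / sin θ₂ = 2.3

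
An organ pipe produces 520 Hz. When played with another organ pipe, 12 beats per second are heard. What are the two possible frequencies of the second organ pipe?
f₂ = 520 ± 12 Hz → 532 Hz or 508 Hz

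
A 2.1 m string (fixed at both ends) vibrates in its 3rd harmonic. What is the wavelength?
λₙ = 2L/n = 1.4 m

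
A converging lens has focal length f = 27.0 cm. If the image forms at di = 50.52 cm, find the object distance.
1/do = 1/f − 1/di → do = 57.99 cm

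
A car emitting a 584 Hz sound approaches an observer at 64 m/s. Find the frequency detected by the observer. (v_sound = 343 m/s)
f_obs = f·v/(v − v_s) = 718 Hz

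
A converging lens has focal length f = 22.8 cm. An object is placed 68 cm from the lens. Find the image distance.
1/di = 1/f − 1/do → di = 34.3 cm (real image)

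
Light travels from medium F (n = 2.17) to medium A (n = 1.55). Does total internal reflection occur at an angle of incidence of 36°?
θc = arcsin(n₂/n₁) = 45.58°; 36° < θc, so no — the ray refracts.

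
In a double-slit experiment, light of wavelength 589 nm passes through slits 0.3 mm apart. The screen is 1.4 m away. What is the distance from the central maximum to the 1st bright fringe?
y = mλL/d = 2.749 mm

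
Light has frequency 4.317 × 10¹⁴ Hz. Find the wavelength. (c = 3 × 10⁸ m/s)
λ = c/f = 694.9 nm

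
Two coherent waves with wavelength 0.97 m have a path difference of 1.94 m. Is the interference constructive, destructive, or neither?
constructive — path difference = 2λ, a whole number of wavelengths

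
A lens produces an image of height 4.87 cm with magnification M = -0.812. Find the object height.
ho = |hi|/|M| = 5.998 cm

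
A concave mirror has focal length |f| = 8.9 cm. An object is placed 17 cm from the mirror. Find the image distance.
f = +8.9 cm (concave); 1/di = 1/f − 1/do → di = 18.68 cm (real image, in front of mirror)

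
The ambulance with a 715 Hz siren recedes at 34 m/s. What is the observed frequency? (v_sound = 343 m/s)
f_obs = f·v/(v + v_s) = 650.5 Hz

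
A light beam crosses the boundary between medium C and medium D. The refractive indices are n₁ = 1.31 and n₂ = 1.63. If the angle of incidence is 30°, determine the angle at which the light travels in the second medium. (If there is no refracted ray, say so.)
sin θ₂ = (n₁/n₂)·sin θ₁ = 0.4018 → θ₂ = 23.69°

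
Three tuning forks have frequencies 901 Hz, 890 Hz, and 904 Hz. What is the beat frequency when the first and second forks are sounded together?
11 Hz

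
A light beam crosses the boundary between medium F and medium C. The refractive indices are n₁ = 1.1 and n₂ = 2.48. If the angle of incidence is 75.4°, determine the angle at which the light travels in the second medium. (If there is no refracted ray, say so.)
sin θ₂ = (n₁/n₂)·sin θ₁ = 0.4292 → θ₂ = 25.42°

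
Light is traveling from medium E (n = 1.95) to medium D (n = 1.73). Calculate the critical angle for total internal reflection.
θc = arcsin(n₂/n₁) = 62.52°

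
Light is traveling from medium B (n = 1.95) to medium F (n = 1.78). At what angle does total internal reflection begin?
θc = arcsin(n₂/n₁) = 65.9°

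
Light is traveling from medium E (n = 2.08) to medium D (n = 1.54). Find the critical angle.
θc = arcsin(n₂/n₁) = 47.76°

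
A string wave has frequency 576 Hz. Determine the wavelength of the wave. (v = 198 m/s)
λ = v/f = 0.3438 m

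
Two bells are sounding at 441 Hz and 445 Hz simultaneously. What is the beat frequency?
4 Hz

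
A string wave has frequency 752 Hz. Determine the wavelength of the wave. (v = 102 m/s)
λ = v/f = 0.1356 m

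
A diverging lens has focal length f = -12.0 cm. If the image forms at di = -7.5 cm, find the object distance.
1/do = 1/f − 1/di → do = 20 cm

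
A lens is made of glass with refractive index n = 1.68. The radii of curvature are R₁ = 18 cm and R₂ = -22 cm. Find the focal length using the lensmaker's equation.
1/f = (n − 1)(1/R₁ − 1/R₂) → f = 14.56 cm (converging lens)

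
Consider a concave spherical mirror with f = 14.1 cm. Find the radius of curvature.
R = 2|f| = 28.2 cm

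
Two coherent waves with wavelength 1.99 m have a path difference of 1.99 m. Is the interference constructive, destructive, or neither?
constructive — path difference = 1λ, a whole number of wavelengths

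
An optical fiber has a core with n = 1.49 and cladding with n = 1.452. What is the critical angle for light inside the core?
θc = arcsin(n_cladding/n_core) = 77.03°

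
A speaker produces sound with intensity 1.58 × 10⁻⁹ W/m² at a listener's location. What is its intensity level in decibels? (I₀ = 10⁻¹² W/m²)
β = 10·log₁₀(I/I₀) = 31.99 dB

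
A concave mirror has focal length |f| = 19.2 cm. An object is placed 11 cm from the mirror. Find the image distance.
f = +19.2 cm (concave); 1/di = 1/f − 1/do → di = -25.76 cm (virtual image, behind mirror)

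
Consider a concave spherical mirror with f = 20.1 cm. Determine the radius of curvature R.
R = 2|f| = 40.2 cm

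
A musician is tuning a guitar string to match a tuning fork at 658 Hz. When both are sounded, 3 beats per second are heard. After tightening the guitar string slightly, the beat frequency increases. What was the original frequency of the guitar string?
661 Hz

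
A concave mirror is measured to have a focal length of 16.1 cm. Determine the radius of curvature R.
R = 2|f| = 32.2 cm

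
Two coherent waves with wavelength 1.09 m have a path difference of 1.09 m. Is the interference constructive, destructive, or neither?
constructive — path difference = 1λ, a whole number of wavelengths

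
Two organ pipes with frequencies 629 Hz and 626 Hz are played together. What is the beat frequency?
3 Hz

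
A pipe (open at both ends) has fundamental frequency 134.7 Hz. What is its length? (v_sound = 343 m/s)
L = v/(2f₁) = 1.273 m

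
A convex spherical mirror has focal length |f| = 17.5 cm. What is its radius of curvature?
R = 2|f| = 35 cm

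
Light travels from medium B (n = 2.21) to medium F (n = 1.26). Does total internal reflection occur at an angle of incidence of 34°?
θc = arcsin(n₂/n₁) = 34.76°; 34° < θc, so no — the ray refracts.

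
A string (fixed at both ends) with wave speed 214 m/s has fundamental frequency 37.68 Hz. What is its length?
L = v/(2f₁) = 2.84 m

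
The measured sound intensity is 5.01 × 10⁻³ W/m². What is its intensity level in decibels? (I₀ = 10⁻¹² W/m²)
β = 10·log₁₀(I/I₀) = 97 dB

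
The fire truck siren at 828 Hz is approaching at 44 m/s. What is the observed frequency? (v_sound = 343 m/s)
f_obs = f·v/(v − v_s) = 949.8 Hz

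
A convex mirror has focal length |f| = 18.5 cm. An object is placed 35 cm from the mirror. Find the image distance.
f = −18.5 cm (convex); 1/di = 1/f − 1/do → di = -12.1 cm (virtual image, behind mirror)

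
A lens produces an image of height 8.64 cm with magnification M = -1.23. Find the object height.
ho = |hi|/|M| = 7.024 cm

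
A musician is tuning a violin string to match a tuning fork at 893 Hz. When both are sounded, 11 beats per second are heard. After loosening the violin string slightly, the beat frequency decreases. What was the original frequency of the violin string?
904 Hz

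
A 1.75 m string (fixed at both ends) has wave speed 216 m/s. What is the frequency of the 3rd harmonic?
fₙ = nv/(2L) = 185.1 Hz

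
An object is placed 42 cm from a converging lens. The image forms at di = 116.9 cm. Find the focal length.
1/f = 1/do + 1/di → f = 30.9 cm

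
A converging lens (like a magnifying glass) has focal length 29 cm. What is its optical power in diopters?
P = 1/f = 3.448 D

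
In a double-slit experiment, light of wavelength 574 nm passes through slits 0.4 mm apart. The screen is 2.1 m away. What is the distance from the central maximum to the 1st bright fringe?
y = mλL/d = 3.014 mm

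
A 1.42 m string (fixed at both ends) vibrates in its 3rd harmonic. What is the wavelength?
λₙ = 2L/n = 0.9467 m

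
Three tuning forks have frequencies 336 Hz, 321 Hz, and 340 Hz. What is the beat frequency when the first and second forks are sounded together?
15 Hz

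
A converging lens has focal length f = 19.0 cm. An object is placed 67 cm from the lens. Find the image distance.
1/di = 1/f − 1/do → di = 26.52 cm (real image)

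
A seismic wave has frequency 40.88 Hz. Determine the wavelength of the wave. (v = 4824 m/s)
λ = v/f = 118 m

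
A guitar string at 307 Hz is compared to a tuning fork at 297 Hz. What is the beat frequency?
10 Hz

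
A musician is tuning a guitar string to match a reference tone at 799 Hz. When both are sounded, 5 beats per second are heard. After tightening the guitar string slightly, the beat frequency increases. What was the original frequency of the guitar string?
804 Hz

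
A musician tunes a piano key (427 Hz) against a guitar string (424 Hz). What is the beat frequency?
3 Hz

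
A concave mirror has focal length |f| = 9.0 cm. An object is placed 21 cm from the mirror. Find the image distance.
f = +9.0 cm (concave); 1/di = 1/f − 1/do → di = 15.75 cm (real image, in front of mirror)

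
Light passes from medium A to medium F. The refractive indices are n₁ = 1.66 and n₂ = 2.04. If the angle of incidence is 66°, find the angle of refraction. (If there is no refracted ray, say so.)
sin θ₂ = (n₁/n₂)·sin θ₁ = 0.7434 → θ₂ = 48.02°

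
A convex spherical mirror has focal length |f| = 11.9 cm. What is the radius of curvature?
R = 2|f| = 23.8 cm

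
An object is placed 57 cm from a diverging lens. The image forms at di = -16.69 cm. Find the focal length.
1/f = 1/do + 1/di → f = -23.6 cm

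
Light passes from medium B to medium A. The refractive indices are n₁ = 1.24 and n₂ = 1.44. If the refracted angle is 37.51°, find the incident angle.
sin θ₁ = (n₂/n₁)·sin θ₂ → θ₁ = 45°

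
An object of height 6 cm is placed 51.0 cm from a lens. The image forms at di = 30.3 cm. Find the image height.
hi = (-di/do) × ho = -3.565 cm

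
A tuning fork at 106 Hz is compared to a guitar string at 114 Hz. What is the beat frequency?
8 Hz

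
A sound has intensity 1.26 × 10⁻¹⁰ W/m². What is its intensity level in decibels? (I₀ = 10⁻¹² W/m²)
β = 10·log₁₀(I/I₀) = 21 dB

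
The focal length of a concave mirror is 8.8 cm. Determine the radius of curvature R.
R = 2|f| = 17.6 cm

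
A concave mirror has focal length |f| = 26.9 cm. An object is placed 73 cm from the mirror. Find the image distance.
f = +26.9 cm (concave); 1/di = 1/f − 1/do → di = 42.6 cm (real image, in front of mirror)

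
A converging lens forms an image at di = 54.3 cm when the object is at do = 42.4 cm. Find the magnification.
M = −di/do = -1.281 (inverted image)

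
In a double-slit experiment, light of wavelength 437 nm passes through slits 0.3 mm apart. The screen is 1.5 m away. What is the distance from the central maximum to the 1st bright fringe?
y = mλL/d = 2.185 mm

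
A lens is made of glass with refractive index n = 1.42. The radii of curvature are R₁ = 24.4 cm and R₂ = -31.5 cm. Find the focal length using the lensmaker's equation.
1/f = (n − 1)(1/R₁ − 1/R₂) → f = 32.74 cm (converging lens)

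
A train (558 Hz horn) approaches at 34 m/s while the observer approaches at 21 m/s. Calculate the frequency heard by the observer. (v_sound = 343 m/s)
f_obs = f·(v + v_o)/(v − v_s) = 657.3 Hz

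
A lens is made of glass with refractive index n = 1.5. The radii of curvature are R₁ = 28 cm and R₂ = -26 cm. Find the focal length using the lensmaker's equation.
1/f = (n − 1)(1/R₁ − 1/R₂) → f = 26.96 cm (converging lens)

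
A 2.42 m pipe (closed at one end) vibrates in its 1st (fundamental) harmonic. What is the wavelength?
λₙ = 4L/n = 9.68 m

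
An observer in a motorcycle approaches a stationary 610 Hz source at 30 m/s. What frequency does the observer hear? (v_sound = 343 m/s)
f_obs = f·(v + v_o)/v = 663.4 Hz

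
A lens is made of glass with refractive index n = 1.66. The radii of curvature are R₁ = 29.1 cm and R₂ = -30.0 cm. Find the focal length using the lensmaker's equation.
1/f = (n − 1)(1/R₁ − 1/R₂) → f = 22.38 cm (converging lens)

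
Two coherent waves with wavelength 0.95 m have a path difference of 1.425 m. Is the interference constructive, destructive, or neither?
destructive — path difference = 1.5λ, an odd multiple of λ/2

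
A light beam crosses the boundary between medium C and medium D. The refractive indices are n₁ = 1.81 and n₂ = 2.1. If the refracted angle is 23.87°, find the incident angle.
sin θ₁ = (n₂/n₁)·sin θ₂ → θ₁ = 28°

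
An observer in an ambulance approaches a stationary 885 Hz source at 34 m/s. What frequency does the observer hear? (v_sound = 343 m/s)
f_obs = f·(v + v_o)/v = 972.7 Hz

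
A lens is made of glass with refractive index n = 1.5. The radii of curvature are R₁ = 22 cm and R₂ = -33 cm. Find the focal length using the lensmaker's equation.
1/f = (n − 1)(1/R₁ − 1/R₂) → f = 26.4 cm (converging lens)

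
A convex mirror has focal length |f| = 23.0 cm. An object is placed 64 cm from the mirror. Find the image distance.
f = −23.0 cm (convex); 1/di = 1/f − 1/do → di = -16.92 cm (virtual image, behind mirror)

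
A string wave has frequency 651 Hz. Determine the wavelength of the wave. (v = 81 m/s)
λ = v/f = 0.1244 m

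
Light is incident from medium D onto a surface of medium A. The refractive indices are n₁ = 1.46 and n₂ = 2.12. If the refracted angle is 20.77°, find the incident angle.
sin θ₁ = (n₂/n₁)·sin θ₂ → θ₁ = 30.99°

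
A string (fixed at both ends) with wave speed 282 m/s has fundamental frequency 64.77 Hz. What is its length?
L = v/(2f₁) = 2.177 m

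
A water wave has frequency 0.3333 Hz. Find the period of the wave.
T = 1/f = 3 s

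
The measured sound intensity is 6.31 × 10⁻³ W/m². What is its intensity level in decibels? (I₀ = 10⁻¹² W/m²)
β = 10·log₁₀(I/I₀) = 98 dB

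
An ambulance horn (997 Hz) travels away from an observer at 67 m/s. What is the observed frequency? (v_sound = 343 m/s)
f_obs = f·v/(v + v_s) = 834.1 Hz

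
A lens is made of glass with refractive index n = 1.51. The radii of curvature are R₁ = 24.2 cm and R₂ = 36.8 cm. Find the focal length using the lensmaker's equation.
1/f = (n − 1)(1/R₁ − 1/R₂) → f = 138.6 cm (converging lens)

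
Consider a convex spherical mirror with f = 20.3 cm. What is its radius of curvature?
R = 2|f| = 40.6 cm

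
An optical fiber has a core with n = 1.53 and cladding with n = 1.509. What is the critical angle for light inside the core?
θc = arcsin(n_cladding/n_core) = 80.5°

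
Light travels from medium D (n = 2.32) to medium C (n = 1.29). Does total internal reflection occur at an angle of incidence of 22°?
θc = arcsin(n₂/n₁) = 33.78°; 22° < θc, so no — the ray refracts.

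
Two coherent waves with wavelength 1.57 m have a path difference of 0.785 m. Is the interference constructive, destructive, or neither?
destructive — path difference = 0.5λ, an odd multiple of λ/2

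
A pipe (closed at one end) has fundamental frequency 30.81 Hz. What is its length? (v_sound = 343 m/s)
L = v/(4f₁) = 2.783 m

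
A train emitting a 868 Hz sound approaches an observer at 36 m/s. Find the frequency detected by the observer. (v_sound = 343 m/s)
f_obs = f·v/(v − v_s) = 969.8 Hz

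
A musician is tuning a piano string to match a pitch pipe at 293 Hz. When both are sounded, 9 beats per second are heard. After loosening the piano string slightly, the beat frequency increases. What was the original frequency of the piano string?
284 Hz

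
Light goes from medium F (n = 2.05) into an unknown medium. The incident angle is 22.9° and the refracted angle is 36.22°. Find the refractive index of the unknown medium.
n₂ = n₁·sin θ₁ / sin θ₂ = 1.35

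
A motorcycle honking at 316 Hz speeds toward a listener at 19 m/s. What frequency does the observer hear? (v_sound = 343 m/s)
f_obs = f·v/(v − v_s) = 334.5 Hz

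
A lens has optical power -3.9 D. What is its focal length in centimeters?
f = 1/P = -25.64 cm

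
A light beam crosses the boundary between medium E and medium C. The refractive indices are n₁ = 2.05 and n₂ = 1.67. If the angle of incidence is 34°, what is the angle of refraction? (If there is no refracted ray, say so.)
sin θ₂ = (n₁/n₂)·sin θ₁ = 0.6864 → θ₂ = 43.35°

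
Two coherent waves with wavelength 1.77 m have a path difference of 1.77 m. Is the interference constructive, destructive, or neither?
constructive — path difference = 1λ, a whole number of wavelengths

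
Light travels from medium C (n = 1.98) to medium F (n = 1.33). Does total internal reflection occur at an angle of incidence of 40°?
θc = arcsin(n₂/n₁) = 42.2°; 40° < θc, so no — the ray refracts.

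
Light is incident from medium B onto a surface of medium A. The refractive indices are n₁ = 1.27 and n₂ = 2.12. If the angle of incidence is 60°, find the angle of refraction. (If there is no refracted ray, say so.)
sin θ₂ = (n₁/n₂)·sin θ₁ = 0.5188 → θ₂ = 31.25°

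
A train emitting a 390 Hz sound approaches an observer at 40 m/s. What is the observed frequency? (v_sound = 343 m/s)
f_obs = f·v/(v − v_s) = 441.5 Hz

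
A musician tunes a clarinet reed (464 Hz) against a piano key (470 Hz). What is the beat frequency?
6 Hz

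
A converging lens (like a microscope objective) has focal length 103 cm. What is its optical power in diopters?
P = 1/f = 0.9709 D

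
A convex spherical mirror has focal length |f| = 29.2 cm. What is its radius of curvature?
R = 2|f| = 58.4 cm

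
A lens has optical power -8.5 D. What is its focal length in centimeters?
f = 1/P = -11.76 cm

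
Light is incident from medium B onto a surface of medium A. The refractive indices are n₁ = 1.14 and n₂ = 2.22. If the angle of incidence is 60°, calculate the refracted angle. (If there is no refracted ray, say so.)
sin θ₂ = (n₁/n₂)·sin θ₁ = 0.4447 → θ₂ = 26.41°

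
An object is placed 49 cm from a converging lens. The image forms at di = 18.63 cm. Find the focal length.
1/f = 1/do + 1/di → f = 13.5 cm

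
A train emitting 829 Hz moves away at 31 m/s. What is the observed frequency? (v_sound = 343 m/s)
f_obs = f·v/(v + v_s) = 760.3 Hz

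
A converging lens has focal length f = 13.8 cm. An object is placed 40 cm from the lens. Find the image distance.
1/di = 1/f − 1/do → di = 21.07 cm (real image)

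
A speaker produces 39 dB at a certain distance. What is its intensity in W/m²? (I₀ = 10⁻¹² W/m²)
I = I₀·10^(β/10) = 7.94 × 10⁻⁹ W/m²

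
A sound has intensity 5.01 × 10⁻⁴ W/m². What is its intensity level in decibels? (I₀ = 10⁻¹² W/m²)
β = 10·log₁₀(I/I₀) = 87 dB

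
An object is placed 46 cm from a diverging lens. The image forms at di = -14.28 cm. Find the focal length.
1/f = 1/do + 1/di → f = -20.71 cm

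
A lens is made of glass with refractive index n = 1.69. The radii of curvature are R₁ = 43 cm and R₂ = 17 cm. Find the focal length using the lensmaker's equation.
1/f = (n − 1)(1/R₁ − 1/R₂) → f = -40.75 cm (diverging lens)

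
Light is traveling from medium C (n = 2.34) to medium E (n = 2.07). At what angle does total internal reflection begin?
θc = arcsin(n₂/n₁) = 62.2°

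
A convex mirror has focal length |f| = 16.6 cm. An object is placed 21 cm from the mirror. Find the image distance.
f = −16.6 cm (convex); 1/di = 1/f − 1/do → di = -9.271 cm (virtual image, behind mirror)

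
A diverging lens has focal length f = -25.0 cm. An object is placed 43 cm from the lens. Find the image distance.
1/di = 1/f − 1/do → di = -15.81 cm (virtual image)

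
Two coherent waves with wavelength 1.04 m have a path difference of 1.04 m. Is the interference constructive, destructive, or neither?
constructive — path difference = 1λ, a whole number of wavelengths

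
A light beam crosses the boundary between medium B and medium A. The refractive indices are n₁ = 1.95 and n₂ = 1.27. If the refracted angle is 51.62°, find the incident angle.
sin θ₁ = (n₂/n₁)·sin θ₂ → θ₁ = 30.7°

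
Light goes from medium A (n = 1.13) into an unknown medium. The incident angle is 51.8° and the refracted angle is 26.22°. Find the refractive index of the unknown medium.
n₂ = n₁·sin θ₁ / sin θ₂ = 2.01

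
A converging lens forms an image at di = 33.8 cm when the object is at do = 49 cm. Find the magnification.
M = −di/do = -0.6898 (inverted image)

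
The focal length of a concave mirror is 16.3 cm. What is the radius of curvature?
R = 2|f| = 32.6 cm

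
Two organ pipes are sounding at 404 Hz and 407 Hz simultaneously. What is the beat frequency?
3 Hz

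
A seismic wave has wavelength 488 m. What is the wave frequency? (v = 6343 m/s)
f = v/λ = 13 Hz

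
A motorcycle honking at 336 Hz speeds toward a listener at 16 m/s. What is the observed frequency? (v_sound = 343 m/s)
f_obs = f·v/(v − v_s) = 352.4 Hz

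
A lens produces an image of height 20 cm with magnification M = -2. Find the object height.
ho = |hi|/|M| = 10 cm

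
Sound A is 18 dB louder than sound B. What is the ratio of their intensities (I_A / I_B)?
I_A/I_B = 10^(Δβ/10) = 63.1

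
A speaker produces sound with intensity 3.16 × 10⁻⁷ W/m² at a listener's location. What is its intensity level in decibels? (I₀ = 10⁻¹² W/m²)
β = 10·log₁₀(I/I₀) = 55 dB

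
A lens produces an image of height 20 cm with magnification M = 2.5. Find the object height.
ho = |hi|/|M| = 8 cm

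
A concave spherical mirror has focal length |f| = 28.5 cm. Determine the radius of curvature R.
R = 2|f| = 57 cm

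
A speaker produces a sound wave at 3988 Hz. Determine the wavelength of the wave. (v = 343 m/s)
λ = v/f = 0.08601 m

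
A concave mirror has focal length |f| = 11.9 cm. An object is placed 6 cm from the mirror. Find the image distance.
f = +11.9 cm (concave); 1/di = 1/f − 1/do → di = -12.1 cm (virtual image, behind mirror)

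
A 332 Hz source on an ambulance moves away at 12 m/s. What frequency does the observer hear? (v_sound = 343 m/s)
f_obs = f·v/(v + v_s) = 320.8 Hz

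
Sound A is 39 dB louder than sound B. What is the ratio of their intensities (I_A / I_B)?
I_A/I_B = 10^(Δβ/10) = 7943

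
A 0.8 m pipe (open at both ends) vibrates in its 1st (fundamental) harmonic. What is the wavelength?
λₙ = 2L/n = 1.6 m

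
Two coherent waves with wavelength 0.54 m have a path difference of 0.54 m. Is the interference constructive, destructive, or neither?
constructive — path difference = 1λ, a whole number of wavelengths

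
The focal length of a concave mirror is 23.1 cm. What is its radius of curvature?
R = 2|f| = 46.2 cm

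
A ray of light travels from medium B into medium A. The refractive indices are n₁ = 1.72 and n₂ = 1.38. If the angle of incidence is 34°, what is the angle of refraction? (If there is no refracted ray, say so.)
sin θ₂ = (n₁/n₂)·sin θ₁ = 0.697 → θ₂ = 44.18°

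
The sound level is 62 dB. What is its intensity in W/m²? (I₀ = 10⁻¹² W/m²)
I = I₀·10^(β/10) = 1.58 × 10⁻⁶ W/m²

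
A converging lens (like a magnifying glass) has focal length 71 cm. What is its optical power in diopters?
P = 1/f = 1.408 D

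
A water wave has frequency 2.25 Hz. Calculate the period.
T = 1/f = 0.4444 s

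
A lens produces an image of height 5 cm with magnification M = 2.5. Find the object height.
ho = |hi|/|M| = 2 cm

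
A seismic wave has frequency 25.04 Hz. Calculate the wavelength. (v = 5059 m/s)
λ = v/f = 202 m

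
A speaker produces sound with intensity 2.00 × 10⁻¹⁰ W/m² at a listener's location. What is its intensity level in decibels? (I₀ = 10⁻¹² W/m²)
β = 10·log₁₀(I/I₀) = 23.01 dB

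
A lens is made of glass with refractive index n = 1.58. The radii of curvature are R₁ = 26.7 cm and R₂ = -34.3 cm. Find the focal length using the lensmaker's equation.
1/f = (n − 1)(1/R₁ − 1/R₂) → f = 25.88 cm (converging lens)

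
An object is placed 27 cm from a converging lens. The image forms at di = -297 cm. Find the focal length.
1/f = 1/do + 1/di → f = 29.7 cm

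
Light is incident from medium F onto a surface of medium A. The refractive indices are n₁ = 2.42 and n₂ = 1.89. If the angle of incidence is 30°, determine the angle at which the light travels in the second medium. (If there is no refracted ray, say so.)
sin θ₂ = (n₁/n₂)·sin θ₁ = 0.6402 → θ₂ = 39.81°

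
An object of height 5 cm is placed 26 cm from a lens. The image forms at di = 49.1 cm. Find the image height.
hi = (-di/do) × ho = -9.442 cm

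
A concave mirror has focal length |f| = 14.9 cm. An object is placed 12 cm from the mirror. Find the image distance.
f = +14.9 cm (concave); 1/di = 1/f − 1/do → di = -61.66 cm (virtual image, behind mirror)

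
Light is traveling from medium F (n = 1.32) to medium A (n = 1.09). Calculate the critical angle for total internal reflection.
θc = arcsin(n₂/n₁) = 55.67°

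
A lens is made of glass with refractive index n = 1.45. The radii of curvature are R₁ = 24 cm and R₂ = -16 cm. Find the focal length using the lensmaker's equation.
1/f = (n − 1)(1/R₁ − 1/R₂) → f = 21.33 cm (converging lens)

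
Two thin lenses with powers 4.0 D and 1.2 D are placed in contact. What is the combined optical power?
P_total = P₁ + P₂ = 5.2 D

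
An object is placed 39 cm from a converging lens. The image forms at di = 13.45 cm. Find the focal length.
1/f = 1/do + 1/di → f = 10 cm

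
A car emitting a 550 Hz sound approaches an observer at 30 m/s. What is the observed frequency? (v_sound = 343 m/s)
f_obs = f·v/(v − v_s) = 602.7 Hz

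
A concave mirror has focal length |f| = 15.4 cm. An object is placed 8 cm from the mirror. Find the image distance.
f = +15.4 cm (concave); 1/di = 1/f − 1/do → di = -16.65 cm (virtual image, behind mirror)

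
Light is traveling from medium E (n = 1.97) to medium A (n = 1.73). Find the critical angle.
θc = arcsin(n₂/n₁) = 61.42°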